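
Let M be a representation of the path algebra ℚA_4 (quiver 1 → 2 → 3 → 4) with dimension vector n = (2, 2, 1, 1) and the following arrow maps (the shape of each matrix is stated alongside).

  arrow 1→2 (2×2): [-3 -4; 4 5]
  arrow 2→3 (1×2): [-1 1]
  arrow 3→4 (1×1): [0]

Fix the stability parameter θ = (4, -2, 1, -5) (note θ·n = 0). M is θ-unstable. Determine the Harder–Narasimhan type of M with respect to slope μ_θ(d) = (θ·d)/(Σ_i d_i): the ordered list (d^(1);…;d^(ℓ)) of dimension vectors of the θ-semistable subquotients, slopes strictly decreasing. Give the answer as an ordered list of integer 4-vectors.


Via rank(M_{q-1}∘⋯∘M_p): M ≅ I[1,2], I[1,3], I[4,4].
μ_θ-semistable layers: μ^(1)=1; μ^(2)=-5

((2, 2, 1, 0); (0, 0, 0, 1))


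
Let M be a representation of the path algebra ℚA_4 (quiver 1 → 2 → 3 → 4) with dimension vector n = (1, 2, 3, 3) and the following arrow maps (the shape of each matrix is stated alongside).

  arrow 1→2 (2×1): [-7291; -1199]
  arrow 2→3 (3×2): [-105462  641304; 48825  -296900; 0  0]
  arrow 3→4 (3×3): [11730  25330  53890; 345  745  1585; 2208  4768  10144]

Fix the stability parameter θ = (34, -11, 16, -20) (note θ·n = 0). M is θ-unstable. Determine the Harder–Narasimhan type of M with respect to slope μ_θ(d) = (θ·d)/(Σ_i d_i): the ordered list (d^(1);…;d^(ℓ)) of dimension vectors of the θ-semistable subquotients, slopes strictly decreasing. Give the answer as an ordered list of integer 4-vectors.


Via rank(M_{q-1}∘⋯∘M_p): M ≅ I[1,4], I[2,2], I[3,3]^2, I[4,4]^2.
μ_θ-semistable layers: μ^(1)=16; μ^(2)=19/4; μ^(3)=-11; μ^(4)=-20

((0, 0, 2, 0); (1, 1, 1, 1); (0, 1, 0, 0); (0, 0, 0, 2))


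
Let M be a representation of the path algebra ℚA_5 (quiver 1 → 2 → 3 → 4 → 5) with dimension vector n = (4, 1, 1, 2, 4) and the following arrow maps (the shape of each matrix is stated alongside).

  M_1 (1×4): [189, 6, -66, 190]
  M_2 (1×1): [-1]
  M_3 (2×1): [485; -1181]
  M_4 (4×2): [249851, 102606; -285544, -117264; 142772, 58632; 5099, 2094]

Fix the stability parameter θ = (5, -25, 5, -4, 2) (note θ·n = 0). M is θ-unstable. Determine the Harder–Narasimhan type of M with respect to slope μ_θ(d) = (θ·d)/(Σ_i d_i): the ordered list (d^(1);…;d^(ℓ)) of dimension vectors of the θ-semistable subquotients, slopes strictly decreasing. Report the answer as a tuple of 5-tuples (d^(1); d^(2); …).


Via rank(M_{q-1}∘⋯∘M_p): M ≅ I[1,1]^3, I[1,5], I[4,4], I[5,5]^3.
μ_θ-semistable layers: μ^(1)=5; μ^(2)=2; μ^(3)=1/2; μ^(4)=-4; μ^(5)=-10

((3, 0, 0, 0, 0); (0, 0, 0, 0, 4); (0, 0, 1, 1, 0); (0, 0, 0, 1, 0); (1, 1, 0, 0, 0))


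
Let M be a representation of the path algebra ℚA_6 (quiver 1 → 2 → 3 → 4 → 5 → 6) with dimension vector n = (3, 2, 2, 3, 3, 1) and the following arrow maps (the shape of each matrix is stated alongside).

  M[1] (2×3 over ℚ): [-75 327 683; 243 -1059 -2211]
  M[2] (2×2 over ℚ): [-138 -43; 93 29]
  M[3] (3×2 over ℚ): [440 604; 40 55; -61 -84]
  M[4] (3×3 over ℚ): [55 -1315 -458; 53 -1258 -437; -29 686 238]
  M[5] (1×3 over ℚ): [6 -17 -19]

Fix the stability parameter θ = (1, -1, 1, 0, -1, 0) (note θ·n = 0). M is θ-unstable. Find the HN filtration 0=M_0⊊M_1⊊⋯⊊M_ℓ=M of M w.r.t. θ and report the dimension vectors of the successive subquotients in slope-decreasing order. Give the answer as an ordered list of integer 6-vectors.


Interval decomposition of M: I[1,1], I[1,5], I[1,6], I[4,5].
HN type (ℓ=3): μ^(1)=1; μ^(2)=0; μ^(3)=-1/2

((1, 0, 0, 0, 0, 0); (2, 2, 2, 2, 2, 1); (0, 0, 0, 1, 1, 0))


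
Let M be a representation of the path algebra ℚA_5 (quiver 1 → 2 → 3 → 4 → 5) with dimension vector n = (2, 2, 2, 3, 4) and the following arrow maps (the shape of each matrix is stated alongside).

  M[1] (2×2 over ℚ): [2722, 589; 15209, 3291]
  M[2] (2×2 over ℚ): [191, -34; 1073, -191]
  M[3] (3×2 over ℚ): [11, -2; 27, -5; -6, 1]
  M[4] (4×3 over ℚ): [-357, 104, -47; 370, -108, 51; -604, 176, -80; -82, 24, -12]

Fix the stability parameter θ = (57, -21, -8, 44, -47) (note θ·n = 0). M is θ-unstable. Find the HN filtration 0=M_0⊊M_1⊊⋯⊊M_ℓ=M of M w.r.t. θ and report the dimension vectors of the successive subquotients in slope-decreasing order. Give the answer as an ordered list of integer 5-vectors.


Interval decomposition of M: I[1,5]^2, I[4,4], I[5,5]^2.
HN type (ℓ=3): μ^(1)=44; μ^(2)=5; μ^(3)=-47

((0, 0, 0, 1, 0); (2, 2, 2, 2, 2); (0, 0, 0, 0, 2))


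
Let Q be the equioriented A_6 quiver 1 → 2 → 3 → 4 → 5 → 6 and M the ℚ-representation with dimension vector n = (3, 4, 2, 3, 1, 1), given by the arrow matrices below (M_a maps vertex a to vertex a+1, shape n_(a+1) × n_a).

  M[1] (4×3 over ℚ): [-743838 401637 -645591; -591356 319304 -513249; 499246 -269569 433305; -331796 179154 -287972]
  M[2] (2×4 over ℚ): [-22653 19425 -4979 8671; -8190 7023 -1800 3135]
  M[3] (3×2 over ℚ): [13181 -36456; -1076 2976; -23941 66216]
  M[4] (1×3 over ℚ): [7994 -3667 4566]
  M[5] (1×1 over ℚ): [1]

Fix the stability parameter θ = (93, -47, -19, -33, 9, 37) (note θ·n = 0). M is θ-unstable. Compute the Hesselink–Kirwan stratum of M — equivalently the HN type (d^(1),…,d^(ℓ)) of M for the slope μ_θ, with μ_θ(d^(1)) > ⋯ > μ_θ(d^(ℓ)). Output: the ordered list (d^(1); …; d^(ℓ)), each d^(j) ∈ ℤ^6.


Barcode: M ≅ I[1,1], I[1,2], I[1,4], I[2,2], I[2,3], I[4,4], I[4,6]. HN layers by μ_θ (8 steps, strictly decreasing):
  μ^(1)=93; μ^(2)=37; μ^(3)=23; μ^(4)=9; μ^(5)=-3/2; μ^(6)=-19; μ^(7)=-33; μ^(8)=-47

((1, 0, 0, 0, 0, 0); (0, 0, 0, 0, 0, 1); (1, 1, 0, 0, 0, 0); (0, 0, 0, 0, 1, 0); (1, 1, 1, 1, 0, 0); (0, 0, 1, 0, 0, 0); (0, 0, 0, 2, 0, 0); (0, 2, 0, 0, 0, 0))


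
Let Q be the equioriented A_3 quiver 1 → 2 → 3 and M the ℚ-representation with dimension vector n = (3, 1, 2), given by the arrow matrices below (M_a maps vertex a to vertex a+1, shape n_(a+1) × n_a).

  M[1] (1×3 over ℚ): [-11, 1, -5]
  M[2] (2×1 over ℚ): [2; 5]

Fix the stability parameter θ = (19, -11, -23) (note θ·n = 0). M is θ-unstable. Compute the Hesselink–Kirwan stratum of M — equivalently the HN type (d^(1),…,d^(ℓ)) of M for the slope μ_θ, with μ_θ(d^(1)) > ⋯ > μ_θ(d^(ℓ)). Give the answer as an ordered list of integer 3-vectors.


Barcode: M ≅ I[1,1]^2, I[1,3], I[3,3]. HN layers by μ_θ (3 steps, strictly decreasing):
  μ^(1)=19; μ^(2)=-5; μ^(3)=-23

((2, 0, 0); (1, 1, 1); (0, 0, 1))


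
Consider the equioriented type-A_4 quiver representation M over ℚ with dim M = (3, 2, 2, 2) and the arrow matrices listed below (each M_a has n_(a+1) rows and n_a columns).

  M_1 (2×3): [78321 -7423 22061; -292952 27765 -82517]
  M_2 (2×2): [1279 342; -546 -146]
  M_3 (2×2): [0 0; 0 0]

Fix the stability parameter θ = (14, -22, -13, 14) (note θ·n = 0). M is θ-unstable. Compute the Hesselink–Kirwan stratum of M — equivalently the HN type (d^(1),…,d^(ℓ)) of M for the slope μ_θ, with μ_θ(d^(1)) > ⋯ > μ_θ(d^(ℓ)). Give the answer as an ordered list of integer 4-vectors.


Barcode: M ≅ I[1,1], I[1,3]^2, I[4,4]^2. HN layers by μ_θ (2 steps, strictly decreasing):
  μ^(1)=14; μ^(2)=-7

((1, 0, 0, 2); (2, 2, 2, 0))


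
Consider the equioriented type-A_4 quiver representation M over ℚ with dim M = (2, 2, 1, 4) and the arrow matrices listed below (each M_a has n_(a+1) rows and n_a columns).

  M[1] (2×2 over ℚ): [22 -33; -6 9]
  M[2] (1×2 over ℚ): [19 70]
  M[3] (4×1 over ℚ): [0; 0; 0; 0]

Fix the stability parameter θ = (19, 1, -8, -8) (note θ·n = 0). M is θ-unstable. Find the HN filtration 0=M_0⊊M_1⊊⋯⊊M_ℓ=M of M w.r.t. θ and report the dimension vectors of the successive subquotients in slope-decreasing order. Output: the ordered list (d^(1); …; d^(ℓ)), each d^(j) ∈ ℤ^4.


Interval decomposition of M: I[1,1], I[1,3], I[2,2], I[4,4]^4.
HN type (ℓ=4): μ^(1)=19; μ^(2)=4; μ^(3)=1; μ^(4)=-8

((1, 0, 0, 0); (1, 1, 1, 0); (0, 1, 0, 0); (0, 0, 0, 4))


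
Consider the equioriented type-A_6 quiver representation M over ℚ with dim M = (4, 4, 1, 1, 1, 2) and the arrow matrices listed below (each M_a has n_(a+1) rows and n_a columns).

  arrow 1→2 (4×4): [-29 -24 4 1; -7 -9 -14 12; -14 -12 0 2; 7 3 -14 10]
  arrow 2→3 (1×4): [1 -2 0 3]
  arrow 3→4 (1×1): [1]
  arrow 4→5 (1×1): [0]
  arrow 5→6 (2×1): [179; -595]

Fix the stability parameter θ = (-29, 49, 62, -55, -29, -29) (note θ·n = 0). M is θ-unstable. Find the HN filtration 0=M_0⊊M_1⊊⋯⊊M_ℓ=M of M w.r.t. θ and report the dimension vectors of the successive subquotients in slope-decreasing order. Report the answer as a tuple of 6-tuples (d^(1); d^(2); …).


Via rank(M_{q-1}∘⋯∘M_p): M ≅ I[1,1]^2, I[1,2], I[1,4], I[2,2]^2, I[5,6], I[6,6].
μ_θ-semistable layers: μ^(1)=49; μ^(2)=56/3; μ^(3)=-29

((0, 3, 0, 0, 0, 0); (0, 1, 1, 1, 0, 0); (4, 0, 0, 0, 1, 2))


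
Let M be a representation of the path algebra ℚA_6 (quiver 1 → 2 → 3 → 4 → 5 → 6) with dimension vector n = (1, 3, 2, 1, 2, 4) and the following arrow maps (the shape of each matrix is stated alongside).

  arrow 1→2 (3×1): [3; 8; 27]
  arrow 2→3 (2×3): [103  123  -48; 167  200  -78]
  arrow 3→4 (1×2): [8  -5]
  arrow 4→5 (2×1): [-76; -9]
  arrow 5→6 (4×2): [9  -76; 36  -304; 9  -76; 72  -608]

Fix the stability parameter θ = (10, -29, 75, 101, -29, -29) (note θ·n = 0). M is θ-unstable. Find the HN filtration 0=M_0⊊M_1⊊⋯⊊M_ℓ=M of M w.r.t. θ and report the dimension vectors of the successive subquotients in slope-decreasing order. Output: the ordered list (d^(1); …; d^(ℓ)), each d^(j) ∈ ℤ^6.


Barcode: M ≅ I[1,5], I[2,2], I[2,3], I[5,6], I[6,6]^3. HN layers by μ_θ (4 steps, strictly decreasing):
  μ^(1)=75; μ^(2)=49; μ^(3)=-19/2; μ^(4)=-29

((0, 0, 1, 0, 0, 0); (0, 0, 1, 1, 1, 0); (1, 1, 0, 0, 0, 0); (0, 2, 0, 0, 1, 4))


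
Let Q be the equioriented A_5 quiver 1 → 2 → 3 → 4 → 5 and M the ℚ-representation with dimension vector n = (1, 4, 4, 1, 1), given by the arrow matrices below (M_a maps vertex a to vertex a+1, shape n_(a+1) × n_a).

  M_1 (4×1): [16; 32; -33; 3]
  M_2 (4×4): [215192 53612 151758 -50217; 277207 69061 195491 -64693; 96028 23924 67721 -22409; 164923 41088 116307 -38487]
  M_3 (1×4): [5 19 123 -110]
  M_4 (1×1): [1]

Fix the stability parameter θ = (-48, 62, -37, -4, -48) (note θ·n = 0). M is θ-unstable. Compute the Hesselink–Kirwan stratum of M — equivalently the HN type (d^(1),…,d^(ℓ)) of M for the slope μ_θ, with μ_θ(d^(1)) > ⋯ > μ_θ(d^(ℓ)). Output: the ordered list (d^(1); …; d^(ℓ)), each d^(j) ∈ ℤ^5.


Barcode: M ≅ I[1,5], I[2,3]^3. HN layers by μ_θ (3 steps, strictly decreasing):
  μ^(1)=25/2; μ^(2)=-27/4; μ^(3)=-48

((0, 3, 3, 0, 0); (0, 1, 1, 1, 1); (1, 0, 0, 0, 0))


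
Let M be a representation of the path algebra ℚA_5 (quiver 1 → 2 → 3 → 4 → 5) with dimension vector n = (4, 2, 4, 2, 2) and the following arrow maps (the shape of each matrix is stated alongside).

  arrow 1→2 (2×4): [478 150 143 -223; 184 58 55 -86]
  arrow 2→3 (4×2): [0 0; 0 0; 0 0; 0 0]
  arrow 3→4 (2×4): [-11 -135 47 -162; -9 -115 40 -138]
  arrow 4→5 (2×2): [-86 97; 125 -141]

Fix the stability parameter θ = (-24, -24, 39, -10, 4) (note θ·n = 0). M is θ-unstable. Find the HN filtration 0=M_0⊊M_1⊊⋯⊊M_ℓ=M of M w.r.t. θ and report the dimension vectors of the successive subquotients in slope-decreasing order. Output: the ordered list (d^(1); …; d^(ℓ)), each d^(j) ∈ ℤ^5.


Via rank(M_{q-1}∘⋯∘M_p): M ≅ I[1,1]^2, I[1,2]^2, I[3,3]^2, I[3,5]^2.
μ_θ-semistable layers: μ^(1)=39; μ^(2)=11; μ^(3)=-24

((0, 0, 2, 0, 0); (0, 0, 2, 2, 2); (4, 2, 0, 0, 0))


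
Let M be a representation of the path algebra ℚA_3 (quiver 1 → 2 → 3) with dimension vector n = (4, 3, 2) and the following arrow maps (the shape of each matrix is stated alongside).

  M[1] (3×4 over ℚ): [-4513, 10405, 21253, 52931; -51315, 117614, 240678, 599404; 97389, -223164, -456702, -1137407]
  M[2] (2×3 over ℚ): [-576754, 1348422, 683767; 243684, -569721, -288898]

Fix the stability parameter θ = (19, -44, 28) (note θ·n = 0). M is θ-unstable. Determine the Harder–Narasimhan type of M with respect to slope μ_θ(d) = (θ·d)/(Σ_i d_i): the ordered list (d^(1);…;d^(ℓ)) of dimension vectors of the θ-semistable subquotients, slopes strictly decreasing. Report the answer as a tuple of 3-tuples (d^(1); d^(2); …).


Barcode: M ≅ I[1,1], I[1,2], I[1,3]^2. HN layers by μ_θ (3 steps, strictly decreasing):
  μ^(1)=28; μ^(2)=19; μ^(3)=-25/2

((0, 0, 2); (1, 0, 0); (3, 3, 0))


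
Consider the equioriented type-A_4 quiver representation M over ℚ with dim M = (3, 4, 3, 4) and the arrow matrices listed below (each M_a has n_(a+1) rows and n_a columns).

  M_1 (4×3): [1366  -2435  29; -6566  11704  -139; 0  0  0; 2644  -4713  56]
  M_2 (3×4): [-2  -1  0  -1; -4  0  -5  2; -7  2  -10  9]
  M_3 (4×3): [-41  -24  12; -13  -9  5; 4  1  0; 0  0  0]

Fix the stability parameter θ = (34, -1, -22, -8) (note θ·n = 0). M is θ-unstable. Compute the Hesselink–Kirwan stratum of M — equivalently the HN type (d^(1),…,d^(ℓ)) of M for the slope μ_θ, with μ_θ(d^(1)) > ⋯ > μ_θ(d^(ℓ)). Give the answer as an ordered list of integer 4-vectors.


Via rank(M_{q-1}∘⋯∘M_p): M ≅ I[1,1], I[1,4]^2, I[2,2], I[2,4], I[4,4].
μ_θ-semistable layers: μ^(1)=34; μ^(2)=3/4; μ^(3)=-1; μ^(4)=-8; μ^(5)=-23/2

((1, 0, 0, 0); (2, 2, 2, 2); (0, 1, 0, 0); (0, 0, 0, 2); (0, 1, 1, 0))


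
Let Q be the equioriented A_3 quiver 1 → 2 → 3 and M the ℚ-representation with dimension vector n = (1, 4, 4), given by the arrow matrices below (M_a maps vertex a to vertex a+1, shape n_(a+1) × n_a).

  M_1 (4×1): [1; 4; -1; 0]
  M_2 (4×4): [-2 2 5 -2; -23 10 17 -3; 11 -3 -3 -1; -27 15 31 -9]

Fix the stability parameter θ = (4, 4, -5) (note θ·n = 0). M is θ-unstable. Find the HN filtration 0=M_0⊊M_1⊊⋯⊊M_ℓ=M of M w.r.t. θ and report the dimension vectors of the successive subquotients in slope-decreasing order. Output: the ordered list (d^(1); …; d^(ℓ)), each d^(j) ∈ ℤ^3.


Barcode: M ≅ I[1,3], I[2,3]^3. HN layers by μ_θ (2 steps, strictly decreasing):
  μ^(1)=1; μ^(2)=-1/2

((1, 1, 1); (0, 3, 3))


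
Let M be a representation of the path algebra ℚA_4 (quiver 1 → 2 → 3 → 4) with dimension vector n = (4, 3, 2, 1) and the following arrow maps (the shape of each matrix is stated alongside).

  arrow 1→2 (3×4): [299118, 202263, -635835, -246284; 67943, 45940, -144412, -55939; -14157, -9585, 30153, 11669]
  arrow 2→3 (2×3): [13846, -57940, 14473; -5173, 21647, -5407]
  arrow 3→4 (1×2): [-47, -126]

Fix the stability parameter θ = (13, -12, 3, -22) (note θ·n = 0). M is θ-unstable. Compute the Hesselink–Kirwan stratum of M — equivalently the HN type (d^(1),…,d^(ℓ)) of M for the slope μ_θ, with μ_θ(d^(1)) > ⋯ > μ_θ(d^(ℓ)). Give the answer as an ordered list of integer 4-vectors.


Interval decomposition of M: I[1,1], I[1,2], I[1,3], I[1,4].
HN type (ℓ=4): μ^(1)=13; μ^(2)=3; μ^(3)=1/2; μ^(4)=-9/2

((1, 0, 0, 0); (0, 0, 1, 0); (2, 2, 0, 0); (1, 1, 1, 1))


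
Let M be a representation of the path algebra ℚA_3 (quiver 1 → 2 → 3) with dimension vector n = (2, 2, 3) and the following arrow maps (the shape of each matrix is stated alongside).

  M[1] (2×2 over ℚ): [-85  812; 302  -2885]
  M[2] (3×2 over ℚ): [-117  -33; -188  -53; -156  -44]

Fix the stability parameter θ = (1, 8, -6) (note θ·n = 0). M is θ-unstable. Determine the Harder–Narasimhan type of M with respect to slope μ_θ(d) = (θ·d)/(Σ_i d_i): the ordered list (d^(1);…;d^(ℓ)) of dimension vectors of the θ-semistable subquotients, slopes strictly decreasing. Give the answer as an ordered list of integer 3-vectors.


Via rank(M_{q-1}∘⋯∘M_p): M ≅ I[1,3]^2, I[3,3].
μ_θ-semistable layers: μ^(1)=1; μ^(2)=-6

((2, 2, 2); (0, 0, 1))


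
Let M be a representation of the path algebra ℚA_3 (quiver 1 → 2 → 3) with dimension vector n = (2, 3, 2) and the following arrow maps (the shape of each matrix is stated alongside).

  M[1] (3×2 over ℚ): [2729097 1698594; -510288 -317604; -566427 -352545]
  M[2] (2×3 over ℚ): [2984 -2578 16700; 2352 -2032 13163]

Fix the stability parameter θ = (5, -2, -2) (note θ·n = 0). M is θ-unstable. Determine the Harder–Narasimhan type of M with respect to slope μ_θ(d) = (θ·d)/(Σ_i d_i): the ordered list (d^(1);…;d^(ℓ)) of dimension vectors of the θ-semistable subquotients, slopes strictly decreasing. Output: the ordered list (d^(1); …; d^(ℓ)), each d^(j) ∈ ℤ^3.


Via rank(M_{q-1}∘⋯∘M_p): M ≅ I[1,2], I[1,3], I[2,3].
μ_θ-semistable layers: μ^(1)=3/2; μ^(2)=1/3; μ^(3)=-2

((1, 1, 0); (1, 1, 1); (0, 1, 1))


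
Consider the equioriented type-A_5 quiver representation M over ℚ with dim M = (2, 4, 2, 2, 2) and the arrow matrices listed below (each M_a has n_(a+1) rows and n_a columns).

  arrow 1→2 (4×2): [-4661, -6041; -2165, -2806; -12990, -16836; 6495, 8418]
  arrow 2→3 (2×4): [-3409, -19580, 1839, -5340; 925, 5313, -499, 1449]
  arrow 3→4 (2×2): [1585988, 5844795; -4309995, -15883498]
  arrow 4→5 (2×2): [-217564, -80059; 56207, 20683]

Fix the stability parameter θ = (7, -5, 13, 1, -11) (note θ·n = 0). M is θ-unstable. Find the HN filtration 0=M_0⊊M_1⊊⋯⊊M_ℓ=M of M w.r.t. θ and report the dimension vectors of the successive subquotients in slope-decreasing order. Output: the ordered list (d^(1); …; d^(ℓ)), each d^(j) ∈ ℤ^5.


Interval decomposition of M: I[1,5]^2, I[2,2]^2.
HN type (ℓ=2): μ^(1)=1; μ^(2)=-5

((2, 2, 2, 2, 2); (0, 2, 0, 0, 0))


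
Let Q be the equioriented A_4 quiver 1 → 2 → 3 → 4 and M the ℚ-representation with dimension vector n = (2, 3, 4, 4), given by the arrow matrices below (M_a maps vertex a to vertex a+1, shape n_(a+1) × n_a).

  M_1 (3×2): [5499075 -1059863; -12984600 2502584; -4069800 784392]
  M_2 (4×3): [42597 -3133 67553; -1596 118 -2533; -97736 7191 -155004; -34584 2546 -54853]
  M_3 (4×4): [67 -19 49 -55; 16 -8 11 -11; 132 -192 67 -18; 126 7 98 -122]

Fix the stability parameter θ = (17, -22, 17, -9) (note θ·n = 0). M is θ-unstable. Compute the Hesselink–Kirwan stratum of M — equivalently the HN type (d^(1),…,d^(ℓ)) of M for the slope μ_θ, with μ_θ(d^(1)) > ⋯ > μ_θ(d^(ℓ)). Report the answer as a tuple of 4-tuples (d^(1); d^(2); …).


Interval decomposition of M: I[1,1], I[1,4], I[2,4]^2, I[3,4].
HN type (ℓ=4): μ^(1)=17; μ^(2)=4; μ^(3)=-5/2; μ^(4)=-22

((1, 0, 0, 0); (0, 0, 4, 4); (1, 1, 0, 0); (0, 2, 0, 0))


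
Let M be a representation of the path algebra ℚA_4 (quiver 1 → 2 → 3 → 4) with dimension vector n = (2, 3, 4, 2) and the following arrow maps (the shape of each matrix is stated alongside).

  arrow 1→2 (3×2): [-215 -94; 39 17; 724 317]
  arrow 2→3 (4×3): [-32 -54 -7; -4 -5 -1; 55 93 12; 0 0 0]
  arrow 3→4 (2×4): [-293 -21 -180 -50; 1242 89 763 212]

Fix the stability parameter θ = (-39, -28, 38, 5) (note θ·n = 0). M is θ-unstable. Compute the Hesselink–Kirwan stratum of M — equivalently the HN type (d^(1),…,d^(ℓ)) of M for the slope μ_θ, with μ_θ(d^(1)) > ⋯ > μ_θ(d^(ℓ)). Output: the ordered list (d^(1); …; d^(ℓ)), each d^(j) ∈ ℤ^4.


Barcode: M ≅ I[1,3], I[1,4], I[2,4], I[3,3]. HN layers by μ_θ (4 steps, strictly decreasing):
  μ^(1)=38; μ^(2)=43/2; μ^(3)=-28; μ^(4)=-39

((0, 0, 2, 0); (0, 0, 2, 2); (0, 3, 0, 0); (2, 0, 0, 0))


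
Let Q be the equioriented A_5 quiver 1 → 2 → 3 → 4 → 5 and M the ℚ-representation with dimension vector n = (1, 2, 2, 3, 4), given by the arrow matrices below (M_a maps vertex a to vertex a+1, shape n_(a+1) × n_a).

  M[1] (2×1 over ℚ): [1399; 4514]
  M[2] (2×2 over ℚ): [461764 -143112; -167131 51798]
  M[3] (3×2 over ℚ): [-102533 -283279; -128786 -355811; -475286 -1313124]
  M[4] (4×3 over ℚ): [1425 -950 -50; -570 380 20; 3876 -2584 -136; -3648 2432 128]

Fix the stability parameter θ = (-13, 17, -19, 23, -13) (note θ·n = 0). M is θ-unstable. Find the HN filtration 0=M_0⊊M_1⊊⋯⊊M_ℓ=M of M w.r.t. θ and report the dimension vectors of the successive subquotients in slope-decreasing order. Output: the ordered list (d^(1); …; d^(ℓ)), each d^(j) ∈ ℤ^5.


Barcode: M ≅ I[1,5], I[2,2], I[3,4], I[4,4], I[5,5]^3. HN layers by μ_θ (6 steps, strictly decreasing):
  μ^(1)=23; μ^(2)=17; μ^(3)=5; μ^(4)=-1; μ^(5)=-13; μ^(6)=-19

((0, 0, 0, 2, 0); (0, 1, 0, 0, 0); (0, 0, 0, 1, 1); (0, 1, 1, 0, 0); (1, 0, 0, 0, 3); (0, 0, 1, 0, 0))


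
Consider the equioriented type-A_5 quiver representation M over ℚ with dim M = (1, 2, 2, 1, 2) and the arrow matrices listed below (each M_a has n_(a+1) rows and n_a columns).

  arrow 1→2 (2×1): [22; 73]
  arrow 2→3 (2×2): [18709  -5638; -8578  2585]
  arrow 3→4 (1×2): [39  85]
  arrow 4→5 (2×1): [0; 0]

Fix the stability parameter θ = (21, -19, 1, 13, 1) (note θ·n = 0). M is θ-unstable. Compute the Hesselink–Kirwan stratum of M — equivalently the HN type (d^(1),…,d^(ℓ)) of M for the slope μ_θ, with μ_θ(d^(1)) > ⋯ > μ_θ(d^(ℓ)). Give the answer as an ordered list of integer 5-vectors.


Interval decomposition of M: I[1,4], I[2,3], I[5,5]^2.
HN type (ℓ=3): μ^(1)=13; μ^(2)=1; μ^(3)=-19

((0, 0, 0, 1, 0); (1, 1, 2, 0, 2); (0, 1, 0, 0, 0))


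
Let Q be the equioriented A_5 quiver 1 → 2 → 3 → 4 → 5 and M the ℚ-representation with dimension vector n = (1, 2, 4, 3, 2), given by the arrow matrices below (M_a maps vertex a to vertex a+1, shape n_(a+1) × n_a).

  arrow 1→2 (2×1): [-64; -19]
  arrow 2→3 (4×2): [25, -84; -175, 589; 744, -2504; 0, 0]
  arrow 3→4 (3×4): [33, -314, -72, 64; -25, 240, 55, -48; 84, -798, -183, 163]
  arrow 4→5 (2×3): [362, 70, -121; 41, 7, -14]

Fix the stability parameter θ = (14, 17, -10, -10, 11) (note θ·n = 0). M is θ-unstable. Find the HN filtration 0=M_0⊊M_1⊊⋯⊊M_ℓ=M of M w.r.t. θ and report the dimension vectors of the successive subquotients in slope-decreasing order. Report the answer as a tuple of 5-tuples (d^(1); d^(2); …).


Interval decomposition of M: I[1,5], I[2,5], I[3,3], I[3,4].
HN type (ℓ=4): μ^(1)=11; μ^(2)=11/4; μ^(3)=-1; μ^(4)=-10

((0, 0, 0, 0, 2); (1, 1, 1, 1, 0); (0, 1, 1, 1, 0); (0, 0, 2, 1, 0))


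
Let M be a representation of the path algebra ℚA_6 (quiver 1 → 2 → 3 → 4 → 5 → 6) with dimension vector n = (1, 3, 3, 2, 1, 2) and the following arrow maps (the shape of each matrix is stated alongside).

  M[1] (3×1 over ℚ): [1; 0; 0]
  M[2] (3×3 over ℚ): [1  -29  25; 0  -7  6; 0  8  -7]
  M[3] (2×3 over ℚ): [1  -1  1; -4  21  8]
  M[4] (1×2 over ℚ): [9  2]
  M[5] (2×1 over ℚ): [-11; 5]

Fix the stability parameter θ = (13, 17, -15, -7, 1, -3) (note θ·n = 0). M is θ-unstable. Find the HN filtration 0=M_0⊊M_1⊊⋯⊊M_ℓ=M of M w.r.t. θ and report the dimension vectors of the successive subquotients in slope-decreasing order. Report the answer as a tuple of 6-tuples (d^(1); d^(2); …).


Interval decomposition of M: I[1,6], I[2,3], I[2,4], I[6,6].
HN type (ℓ=3): μ^(1)=1; μ^(2)=-5/3; μ^(3)=-3

((1, 2, 2, 1, 1, 1); (0, 1, 1, 1, 0, 0); (0, 0, 0, 0, 0, 1))


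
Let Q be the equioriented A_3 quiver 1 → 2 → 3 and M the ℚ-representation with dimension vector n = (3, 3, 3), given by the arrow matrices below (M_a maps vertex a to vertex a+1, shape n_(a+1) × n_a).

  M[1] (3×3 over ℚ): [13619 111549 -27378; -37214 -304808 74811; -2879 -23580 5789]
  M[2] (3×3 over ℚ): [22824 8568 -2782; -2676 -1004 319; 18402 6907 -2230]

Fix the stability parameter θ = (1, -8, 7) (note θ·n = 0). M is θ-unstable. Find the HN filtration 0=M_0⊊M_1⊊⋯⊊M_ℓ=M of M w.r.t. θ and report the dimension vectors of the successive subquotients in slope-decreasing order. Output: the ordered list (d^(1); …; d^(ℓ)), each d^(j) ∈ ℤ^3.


Via rank(M_{q-1}∘⋯∘M_p): M ≅ I[1,2], I[1,3]^2, I[3,3].
μ_θ-semistable layers: μ^(1)=7; μ^(2)=-7/2

((0, 0, 3); (3, 3, 0))


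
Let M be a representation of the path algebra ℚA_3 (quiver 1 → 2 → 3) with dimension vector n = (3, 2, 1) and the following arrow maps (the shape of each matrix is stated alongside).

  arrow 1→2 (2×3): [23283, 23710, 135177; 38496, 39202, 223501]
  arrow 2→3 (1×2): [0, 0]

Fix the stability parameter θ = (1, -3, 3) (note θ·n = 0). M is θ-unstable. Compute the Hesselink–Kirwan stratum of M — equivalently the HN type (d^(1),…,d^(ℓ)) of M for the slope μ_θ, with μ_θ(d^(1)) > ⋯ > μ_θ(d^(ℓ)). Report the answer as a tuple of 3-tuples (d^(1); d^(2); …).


Interval decomposition of M: I[1,1], I[1,2]^2, I[3,3].
HN type (ℓ=3): μ^(1)=3; μ^(2)=1; μ^(3)=-1

((0, 0, 1); (1, 0, 0); (2, 2, 0))


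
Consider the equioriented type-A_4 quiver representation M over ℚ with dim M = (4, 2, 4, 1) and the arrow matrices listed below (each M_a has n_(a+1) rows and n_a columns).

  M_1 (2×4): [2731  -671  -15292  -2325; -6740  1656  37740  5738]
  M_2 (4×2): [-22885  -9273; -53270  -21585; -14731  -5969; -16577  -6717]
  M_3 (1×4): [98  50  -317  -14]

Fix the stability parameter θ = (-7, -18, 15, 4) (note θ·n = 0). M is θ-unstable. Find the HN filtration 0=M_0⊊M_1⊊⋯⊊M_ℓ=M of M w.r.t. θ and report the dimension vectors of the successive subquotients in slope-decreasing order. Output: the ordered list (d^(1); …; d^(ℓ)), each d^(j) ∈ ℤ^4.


Interval decomposition of M: I[1,1]^2, I[1,3], I[1,4], I[3,3]^2.
HN type (ℓ=4): μ^(1)=15; μ^(2)=19/2; μ^(3)=-7; μ^(4)=-25/2

((0, 0, 3, 0); (0, 0, 1, 1); (2, 0, 0, 0); (2, 2, 0, 0))


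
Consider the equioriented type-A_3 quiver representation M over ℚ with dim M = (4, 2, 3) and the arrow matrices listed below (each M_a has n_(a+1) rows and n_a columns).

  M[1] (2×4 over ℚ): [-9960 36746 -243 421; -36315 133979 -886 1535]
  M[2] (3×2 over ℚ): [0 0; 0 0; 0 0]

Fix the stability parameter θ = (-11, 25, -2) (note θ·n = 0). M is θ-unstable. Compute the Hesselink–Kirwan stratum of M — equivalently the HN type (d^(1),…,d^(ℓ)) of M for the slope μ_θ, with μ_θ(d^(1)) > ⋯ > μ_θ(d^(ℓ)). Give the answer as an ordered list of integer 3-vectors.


Interval decomposition of M: I[1,1]^2, I[1,2]^2, I[3,3]^3.
HN type (ℓ=3): μ^(1)=25; μ^(2)=-2; μ^(3)=-11

((0, 2, 0); (0, 0, 3); (4, 0, 0))


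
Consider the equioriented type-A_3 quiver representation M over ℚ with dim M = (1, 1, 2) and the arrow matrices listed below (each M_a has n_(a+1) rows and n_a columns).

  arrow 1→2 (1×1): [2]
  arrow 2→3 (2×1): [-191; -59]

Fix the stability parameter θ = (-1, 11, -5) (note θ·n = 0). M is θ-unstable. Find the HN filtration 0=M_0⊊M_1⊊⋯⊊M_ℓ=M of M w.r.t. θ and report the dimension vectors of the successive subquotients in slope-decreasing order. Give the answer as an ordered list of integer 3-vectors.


Interval decomposition of M: I[1,3], I[3,3].
HN type (ℓ=3): μ^(1)=3; μ^(2)=-1; μ^(3)=-5

((0, 1, 1); (1, 0, 0); (0, 0, 1))


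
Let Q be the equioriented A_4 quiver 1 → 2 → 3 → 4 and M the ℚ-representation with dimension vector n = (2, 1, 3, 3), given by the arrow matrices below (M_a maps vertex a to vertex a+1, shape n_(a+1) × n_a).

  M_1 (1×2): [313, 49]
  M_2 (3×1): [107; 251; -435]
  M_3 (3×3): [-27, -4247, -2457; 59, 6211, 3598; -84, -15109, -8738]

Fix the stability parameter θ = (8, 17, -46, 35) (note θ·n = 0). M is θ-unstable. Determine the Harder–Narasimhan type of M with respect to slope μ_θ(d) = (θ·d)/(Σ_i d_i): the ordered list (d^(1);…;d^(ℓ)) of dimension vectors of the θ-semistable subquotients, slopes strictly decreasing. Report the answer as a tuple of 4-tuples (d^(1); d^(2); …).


Via rank(M_{q-1}∘⋯∘M_p): M ≅ I[1,1], I[1,4], I[3,4]^2.
μ_θ-semistable layers: μ^(1)=35; μ^(2)=8; μ^(3)=-7; μ^(4)=-46

((0, 0, 0, 3); (1, 0, 0, 0); (1, 1, 1, 0); (0, 0, 2, 0))


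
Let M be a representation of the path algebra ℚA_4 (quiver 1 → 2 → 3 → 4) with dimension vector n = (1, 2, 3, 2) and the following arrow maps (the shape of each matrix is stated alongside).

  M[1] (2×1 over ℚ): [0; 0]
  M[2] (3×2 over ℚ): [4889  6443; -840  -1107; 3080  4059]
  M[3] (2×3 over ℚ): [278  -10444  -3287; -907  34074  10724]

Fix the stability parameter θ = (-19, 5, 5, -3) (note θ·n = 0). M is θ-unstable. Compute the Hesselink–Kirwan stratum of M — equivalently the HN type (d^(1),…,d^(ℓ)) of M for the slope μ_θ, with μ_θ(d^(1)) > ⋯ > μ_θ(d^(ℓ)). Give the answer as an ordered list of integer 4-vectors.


Via rank(M_{q-1}∘⋯∘M_p): M ≅ I[1,1], I[2,4]^2, I[3,3].
μ_θ-semistable layers: μ^(1)=5; μ^(2)=7/3; μ^(3)=-19

((0, 0, 1, 0); (0, 2, 2, 2); (1, 0, 0, 0))


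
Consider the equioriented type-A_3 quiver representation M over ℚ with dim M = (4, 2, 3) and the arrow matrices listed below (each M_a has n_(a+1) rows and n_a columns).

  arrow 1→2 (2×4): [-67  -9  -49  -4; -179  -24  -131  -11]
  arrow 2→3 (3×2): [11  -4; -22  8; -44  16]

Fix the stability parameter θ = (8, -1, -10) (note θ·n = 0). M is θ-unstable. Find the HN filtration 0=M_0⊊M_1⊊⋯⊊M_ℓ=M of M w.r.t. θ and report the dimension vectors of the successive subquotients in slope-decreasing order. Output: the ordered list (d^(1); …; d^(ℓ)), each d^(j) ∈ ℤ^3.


Interval decomposition of M: I[1,1]^2, I[1,2], I[1,3], I[3,3]^2.
HN type (ℓ=4): μ^(1)=8; μ^(2)=7/2; μ^(3)=-1; μ^(4)=-10

((2, 0, 0); (1, 1, 0); (1, 1, 1); (0, 0, 2))


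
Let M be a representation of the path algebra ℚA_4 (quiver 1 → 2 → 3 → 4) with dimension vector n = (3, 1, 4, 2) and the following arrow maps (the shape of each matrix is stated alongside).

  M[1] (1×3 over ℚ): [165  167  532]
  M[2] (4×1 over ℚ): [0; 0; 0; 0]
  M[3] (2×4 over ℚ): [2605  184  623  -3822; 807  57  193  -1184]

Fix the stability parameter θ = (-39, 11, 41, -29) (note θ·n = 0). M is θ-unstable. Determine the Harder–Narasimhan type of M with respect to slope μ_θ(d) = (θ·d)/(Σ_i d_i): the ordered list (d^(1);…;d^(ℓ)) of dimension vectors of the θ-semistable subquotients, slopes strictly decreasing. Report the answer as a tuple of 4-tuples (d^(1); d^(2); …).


Via rank(M_{q-1}∘⋯∘M_p): M ≅ I[1,1]^2, I[1,2], I[3,3]^2, I[3,4]^2.
μ_θ-semistable layers: μ^(1)=41; μ^(2)=11; μ^(3)=6; μ^(4)=-39

((0, 0, 2, 0); (0, 1, 0, 0); (0, 0, 2, 2); (3, 0, 0, 0))


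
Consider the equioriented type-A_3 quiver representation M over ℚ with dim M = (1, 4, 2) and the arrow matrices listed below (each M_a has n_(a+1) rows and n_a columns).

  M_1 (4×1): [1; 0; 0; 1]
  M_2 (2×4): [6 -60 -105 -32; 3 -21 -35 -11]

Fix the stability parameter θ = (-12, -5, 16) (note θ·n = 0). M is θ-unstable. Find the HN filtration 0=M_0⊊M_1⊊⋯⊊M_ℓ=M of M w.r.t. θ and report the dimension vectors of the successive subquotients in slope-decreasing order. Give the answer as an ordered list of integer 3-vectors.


Via rank(M_{q-1}∘⋯∘M_p): M ≅ I[1,3], I[2,2]^2, I[2,3].
μ_θ-semistable layers: μ^(1)=16; μ^(2)=-5; μ^(3)=-12

((0, 0, 2); (0, 4, 0); (1, 0, 0))


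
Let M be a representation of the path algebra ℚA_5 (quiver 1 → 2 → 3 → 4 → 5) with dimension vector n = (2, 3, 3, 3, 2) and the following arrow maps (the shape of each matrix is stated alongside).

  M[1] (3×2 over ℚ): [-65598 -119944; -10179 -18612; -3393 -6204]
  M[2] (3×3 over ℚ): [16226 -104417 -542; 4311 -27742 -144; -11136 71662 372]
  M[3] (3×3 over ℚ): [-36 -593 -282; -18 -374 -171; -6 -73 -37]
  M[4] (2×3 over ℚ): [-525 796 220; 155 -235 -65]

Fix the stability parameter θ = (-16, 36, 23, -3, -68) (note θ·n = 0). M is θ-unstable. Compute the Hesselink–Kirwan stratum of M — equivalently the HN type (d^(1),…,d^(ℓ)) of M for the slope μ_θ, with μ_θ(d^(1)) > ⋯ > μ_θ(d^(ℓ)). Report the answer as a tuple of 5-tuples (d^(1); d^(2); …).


Barcode: M ≅ I[1,1], I[1,3], I[2,2], I[2,5], I[3,4], I[4,5]. HN layers by μ_θ (6 steps, strictly decreasing):
  μ^(1)=36; μ^(2)=59/2; μ^(3)=10; μ^(4)=-3; μ^(5)=-16; μ^(6)=-71/2

((0, 1, 0, 0, 0); (0, 1, 1, 0, 0); (0, 0, 1, 1, 0); (0, 1, 1, 1, 1); (2, 0, 0, 0, 0); (0, 0, 0, 1, 1))


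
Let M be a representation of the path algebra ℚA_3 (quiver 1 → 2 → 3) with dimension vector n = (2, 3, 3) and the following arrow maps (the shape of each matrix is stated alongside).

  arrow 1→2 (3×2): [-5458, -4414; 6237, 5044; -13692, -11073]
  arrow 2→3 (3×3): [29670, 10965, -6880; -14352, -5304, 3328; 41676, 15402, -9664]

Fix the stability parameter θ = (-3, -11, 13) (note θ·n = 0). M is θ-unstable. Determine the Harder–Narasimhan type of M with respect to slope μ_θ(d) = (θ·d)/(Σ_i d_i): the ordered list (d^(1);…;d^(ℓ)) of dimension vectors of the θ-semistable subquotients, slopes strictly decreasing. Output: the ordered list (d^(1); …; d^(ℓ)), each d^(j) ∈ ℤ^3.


Barcode: M ≅ I[1,2], I[1,3], I[2,2], I[3,3]^2. HN layers by μ_θ (3 steps, strictly decreasing):
  μ^(1)=13; μ^(2)=-7; μ^(3)=-11

((0, 0, 3); (2, 2, 0); (0, 1, 0))


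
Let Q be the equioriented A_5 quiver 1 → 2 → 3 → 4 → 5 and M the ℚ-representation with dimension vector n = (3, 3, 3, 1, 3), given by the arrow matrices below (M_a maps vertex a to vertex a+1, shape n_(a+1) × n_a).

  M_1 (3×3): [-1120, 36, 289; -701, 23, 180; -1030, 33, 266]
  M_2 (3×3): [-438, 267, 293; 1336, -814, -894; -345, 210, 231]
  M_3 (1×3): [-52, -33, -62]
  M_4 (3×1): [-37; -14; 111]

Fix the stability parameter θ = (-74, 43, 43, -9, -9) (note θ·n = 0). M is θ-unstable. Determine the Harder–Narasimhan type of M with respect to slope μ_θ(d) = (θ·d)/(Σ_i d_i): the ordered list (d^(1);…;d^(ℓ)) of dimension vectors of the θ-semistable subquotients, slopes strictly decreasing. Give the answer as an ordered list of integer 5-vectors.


Interval decomposition of M: I[1,2], I[1,3], I[1,5], I[3,3], I[5,5]^2.
HN type (ℓ=4): μ^(1)=43; μ^(2)=17; μ^(3)=-9; μ^(4)=-74

((0, 2, 2, 0, 0); (0, 1, 1, 1, 1); (0, 0, 0, 0, 2); (3, 0, 0, 0, 0))


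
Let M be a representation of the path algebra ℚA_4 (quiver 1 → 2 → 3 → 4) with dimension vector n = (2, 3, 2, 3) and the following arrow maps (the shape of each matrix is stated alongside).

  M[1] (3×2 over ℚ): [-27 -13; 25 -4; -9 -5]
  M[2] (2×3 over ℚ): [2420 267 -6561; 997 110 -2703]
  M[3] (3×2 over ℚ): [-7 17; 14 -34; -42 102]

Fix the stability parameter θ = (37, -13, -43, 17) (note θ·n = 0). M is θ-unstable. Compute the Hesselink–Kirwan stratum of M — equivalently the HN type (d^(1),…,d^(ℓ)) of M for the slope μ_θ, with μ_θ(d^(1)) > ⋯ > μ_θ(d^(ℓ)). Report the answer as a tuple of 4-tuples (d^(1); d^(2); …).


Barcode: M ≅ I[1,3], I[1,4], I[2,2], I[4,4]^2. HN layers by μ_θ (3 steps, strictly decreasing):
  μ^(1)=17; μ^(2)=-19/3; μ^(3)=-13

((0, 0, 0, 3); (2, 2, 2, 0); (0, 1, 0, 0))


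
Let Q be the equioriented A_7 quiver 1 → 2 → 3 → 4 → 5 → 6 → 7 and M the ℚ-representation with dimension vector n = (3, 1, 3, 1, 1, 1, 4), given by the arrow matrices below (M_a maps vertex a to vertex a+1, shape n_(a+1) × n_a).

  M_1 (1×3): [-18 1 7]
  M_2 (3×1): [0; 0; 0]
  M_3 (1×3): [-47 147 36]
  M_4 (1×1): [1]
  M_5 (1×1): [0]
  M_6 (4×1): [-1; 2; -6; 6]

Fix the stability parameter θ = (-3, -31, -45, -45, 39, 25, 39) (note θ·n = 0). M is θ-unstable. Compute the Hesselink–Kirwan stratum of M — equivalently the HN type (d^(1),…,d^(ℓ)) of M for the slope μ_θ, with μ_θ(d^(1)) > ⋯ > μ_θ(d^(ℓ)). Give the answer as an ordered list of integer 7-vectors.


Via rank(M_{q-1}∘⋯∘M_p): M ≅ I[1,1]^2, I[1,2], I[3,3]^2, I[3,5], I[6,7], I[7,7]^3.
μ_θ-semistable layers: μ^(1)=39; μ^(2)=25; μ^(3)=-3; μ^(4)=-17; μ^(5)=-45

((0, 0, 0, 0, 1, 0, 4); (0, 0, 0, 0, 0, 1, 0); (2, 0, 0, 0, 0, 0, 0); (1, 1, 0, 0, 0, 0, 0); (0, 0, 3, 1, 0, 0, 0))


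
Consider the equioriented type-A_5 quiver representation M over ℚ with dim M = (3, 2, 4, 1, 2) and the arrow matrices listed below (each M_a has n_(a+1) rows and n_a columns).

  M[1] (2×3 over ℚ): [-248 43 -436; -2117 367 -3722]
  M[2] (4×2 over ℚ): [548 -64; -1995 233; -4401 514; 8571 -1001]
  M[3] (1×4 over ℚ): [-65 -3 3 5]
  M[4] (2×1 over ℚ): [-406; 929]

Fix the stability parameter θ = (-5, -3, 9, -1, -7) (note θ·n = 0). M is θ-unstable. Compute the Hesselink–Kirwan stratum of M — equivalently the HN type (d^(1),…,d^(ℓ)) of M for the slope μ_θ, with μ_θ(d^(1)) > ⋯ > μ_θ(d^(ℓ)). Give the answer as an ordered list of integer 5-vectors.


Via rank(M_{q-1}∘⋯∘M_p): M ≅ I[1,1], I[1,3], I[1,5], I[3,3]^2, I[5,5].
μ_θ-semistable layers: μ^(1)=9; μ^(2)=1/3; μ^(3)=-3; μ^(4)=-5; μ^(5)=-7

((0, 0, 3, 0, 0); (0, 0, 1, 1, 1); (0, 2, 0, 0, 0); (3, 0, 0, 0, 0); (0, 0, 0, 0, 1))


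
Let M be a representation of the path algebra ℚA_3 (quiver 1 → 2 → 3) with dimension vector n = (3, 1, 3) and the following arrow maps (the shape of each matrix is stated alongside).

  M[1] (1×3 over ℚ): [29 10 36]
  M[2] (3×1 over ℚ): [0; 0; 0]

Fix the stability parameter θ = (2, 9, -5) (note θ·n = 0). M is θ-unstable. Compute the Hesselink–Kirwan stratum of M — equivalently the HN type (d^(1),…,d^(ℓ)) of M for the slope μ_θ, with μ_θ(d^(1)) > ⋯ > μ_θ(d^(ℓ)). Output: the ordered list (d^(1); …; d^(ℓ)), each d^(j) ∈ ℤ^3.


Barcode: M ≅ I[1,1]^2, I[1,2], I[3,3]^3. HN layers by μ_θ (3 steps, strictly decreasing):
  μ^(1)=9; μ^(2)=2; μ^(3)=-5

((0, 1, 0); (3, 0, 0); (0, 0, 3))


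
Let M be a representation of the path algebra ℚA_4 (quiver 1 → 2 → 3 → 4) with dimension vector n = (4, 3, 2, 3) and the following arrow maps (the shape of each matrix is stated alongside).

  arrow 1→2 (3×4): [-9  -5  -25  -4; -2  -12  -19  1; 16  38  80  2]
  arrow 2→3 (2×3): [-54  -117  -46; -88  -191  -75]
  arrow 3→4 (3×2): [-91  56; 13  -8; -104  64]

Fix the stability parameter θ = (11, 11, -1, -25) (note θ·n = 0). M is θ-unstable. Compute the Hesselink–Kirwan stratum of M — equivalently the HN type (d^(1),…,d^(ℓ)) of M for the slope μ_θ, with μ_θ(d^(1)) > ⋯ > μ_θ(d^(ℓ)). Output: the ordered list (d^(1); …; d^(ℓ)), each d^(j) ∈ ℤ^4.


Via rank(M_{q-1}∘⋯∘M_p): M ≅ I[1,1], I[1,2], I[1,3], I[1,4], I[4,4]^2.
μ_θ-semistable layers: μ^(1)=11; μ^(2)=7; μ^(3)=-1; μ^(4)=-25

((2, 1, 0, 0); (1, 1, 1, 0); (1, 1, 1, 1); (0, 0, 0, 2))


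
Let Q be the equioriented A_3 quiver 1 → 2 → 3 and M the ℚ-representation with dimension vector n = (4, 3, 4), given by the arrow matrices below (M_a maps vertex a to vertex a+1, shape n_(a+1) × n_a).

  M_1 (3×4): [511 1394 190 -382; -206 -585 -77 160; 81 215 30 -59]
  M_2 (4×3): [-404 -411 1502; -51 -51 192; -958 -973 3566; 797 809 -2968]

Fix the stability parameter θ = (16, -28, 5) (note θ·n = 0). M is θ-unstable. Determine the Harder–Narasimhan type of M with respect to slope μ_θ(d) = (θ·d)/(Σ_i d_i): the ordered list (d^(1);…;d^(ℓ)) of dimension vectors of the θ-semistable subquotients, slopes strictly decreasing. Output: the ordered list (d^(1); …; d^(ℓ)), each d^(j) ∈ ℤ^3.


Barcode: M ≅ I[1,1], I[1,2], I[1,3]^2, I[3,3]^2. HN layers by μ_θ (3 steps, strictly decreasing):
  μ^(1)=16; μ^(2)=5; μ^(3)=-6

((1, 0, 0); (0, 0, 4); (3, 3, 0))


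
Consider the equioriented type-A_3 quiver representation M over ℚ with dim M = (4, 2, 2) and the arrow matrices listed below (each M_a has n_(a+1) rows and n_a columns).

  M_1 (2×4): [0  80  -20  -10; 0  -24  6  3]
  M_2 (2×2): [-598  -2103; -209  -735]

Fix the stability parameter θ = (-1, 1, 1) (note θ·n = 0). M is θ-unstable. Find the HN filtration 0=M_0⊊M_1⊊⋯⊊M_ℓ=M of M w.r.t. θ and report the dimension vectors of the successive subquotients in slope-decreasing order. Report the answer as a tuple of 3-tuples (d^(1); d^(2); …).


Interval decomposition of M: I[1,1]^3, I[1,3], I[2,3].
HN type (ℓ=2): μ^(1)=1; μ^(2)=-1

((0, 2, 2); (4, 0, 0))
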